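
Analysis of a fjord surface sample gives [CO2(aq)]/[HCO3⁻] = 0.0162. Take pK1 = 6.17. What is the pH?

pH = 7.96

From K1 = [H⁺][HCO3⁻]/[CO2(aq)]:  pH = pK1 − log₁₀([CO2(aq)]/[HCO3⁻])
log₁₀(0.0162) = -1.790
pH = 6.17 − (-1.790) = 7.96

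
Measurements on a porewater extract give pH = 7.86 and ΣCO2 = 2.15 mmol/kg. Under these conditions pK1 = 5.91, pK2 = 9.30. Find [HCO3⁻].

[HCO3⁻] = 2.05 mmol/kg

α₁ = 1 / (1 + [H⁺]/K1 + K2/[H⁺]) = 1 / (1 + 10^-1.95 + 10^-1.44)
   = 1 / (1 + 0.011220 + 0.036308) = 1/1.0475 = 0.9546
[HCO3⁻] = α₁ × DIC = 0.9546 × 2.15 = 2.05 mmol/kg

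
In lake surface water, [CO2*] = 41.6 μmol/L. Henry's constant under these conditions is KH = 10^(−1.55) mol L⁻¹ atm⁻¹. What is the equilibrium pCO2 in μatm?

KH = 10^(−1.55) = 2.818×10^-2 mol L⁻¹ atm⁻¹
pCO2 = [CO2*]/KH = 41.6×10^-6 / 2.818×10^-2 = 1.48×10^-3 atm = 1480 μatm

pCO2 = 1480 μatm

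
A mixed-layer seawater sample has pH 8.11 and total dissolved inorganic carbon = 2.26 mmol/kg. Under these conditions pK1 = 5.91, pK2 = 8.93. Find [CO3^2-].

α₂ = 1 / (1 + [H⁺]/K2 + [H⁺]²/(K1K2)) = 1 / (1 + 10^+0.82 + 10^-1.38)
   = 1 / (1 + 6.6069 + 0.041687) = 1/7.6486 = 0.1307
[CO3²⁻] = α₂ × DIC = 0.1307 × 2.26 = 0.295 mmol/kg

[CO3²⁻] = 0.295 mmol/kg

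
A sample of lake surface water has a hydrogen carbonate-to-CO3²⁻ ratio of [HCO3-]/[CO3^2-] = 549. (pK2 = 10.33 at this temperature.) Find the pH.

From K2 = [H⁺][CO3^2-]/[HCO3-]:  pH = pK2 − log₁₀([HCO3-]/[CO3^2-])
log₁₀(549) = +2.740
pH = 10.33 − (+2.740) = 7.59

pH = 7.59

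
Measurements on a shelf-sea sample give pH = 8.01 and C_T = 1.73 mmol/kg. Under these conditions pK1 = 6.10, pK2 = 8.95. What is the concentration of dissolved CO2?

α₀ = 1 / (1 + K1/[H⁺] + K1K2/[H⁺]²) = 1 / (1 + 10^+1.91 + 10^+0.97)
   = 1 / (1 + 81.283 + 9.3325) = 1/91.616 = 0.01092
[CO2*] = α₀ × DIC = 0.01092 × 1.73 = 0.0189 mmol/kg = 18.9 μmol/kg

[CO2*] = 18.9 μmol/kg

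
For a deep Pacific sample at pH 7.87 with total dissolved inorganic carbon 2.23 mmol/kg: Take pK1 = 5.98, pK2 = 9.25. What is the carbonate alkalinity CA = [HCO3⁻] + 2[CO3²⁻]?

CA = 2.29 mmol/kg

CA = [HCO3⁻] + 2[CO3²⁻] = (α₁ + 2α₂)·DIC
At pH 7.87: [H⁺]/K1 = 10^-1.89 = 0.012882, K2/[H⁺] = 10^-1.38 = 0.041687
α₁ = 1/(1 + 0.012882 + 0.041687) = 1/1.0546 = 0.9483; α₂ = α₁·K2/[H⁺] = 0.03953
α₁ + 2α₂ = 1.0273
CA = 1.0273 × 2.23 = 2.29 mmol/kg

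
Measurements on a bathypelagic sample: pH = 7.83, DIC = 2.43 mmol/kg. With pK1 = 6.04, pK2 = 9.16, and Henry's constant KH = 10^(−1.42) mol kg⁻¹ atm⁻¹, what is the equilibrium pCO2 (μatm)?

pCO2 = 975 μatm

α₀ = 1 / (1 + K1/[H⁺] + K1K2/[H⁺]²) = 1 / (1 + 10^+1.79 + 10^+0.46)
   = 1 / (1 + 61.660 + 2.8840) = 1/65.544 = 0.01526
[CO2*] = α₀ × DIC = 0.01526 × 2.43 = 0.03707 mmol/kg
pCO2 = [CO2*]/KH = 3.707×10^-5 / 3.802×10^-2 = 975 μatm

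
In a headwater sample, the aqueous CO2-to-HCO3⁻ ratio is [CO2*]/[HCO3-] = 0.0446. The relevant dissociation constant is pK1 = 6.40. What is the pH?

pH = 7.75

From K1 = [H⁺][HCO3-]/[CO2*]:  pH = pK1 − log₁₀([CO2*]/[HCO3-])
log₁₀(0.0446) = -1.351
pH = 6.40 − (-1.351) = 7.75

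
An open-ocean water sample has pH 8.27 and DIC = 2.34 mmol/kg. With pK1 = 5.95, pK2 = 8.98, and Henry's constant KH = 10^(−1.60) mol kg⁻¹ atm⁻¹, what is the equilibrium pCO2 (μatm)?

α₀ = 1 / (1 + K1/[H⁺] + K1K2/[H⁺]²) = 1 / (1 + 10^+2.32 + 10^+1.61)
   = 1 / (1 + 208.93 + 40.738) = 1/250.67 = 0.003989
[CO2*] = α₀ × DIC = 0.003989 × 2.34 = 0.009335 mmol/kg = 9.335 μmol/kg
pCO2 = [CO2*]/KH = 9.335×10^-6 / 2.512×10^-2 = 372 μatm

pCO2 = 372 μatm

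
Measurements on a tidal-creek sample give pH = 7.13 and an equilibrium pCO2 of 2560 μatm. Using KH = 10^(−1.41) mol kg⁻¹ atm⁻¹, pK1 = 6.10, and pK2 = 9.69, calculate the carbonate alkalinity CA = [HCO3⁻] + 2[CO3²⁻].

[CO2*] = KH · pCO2 = 10^(−1.41) × 2560×10^-6 = 9.960×10^-5 mol/kg
α₀ = 1/(1 + K1/[H⁺] + K1K2/[H⁺]²) = 1/(1 + 10^+1.03 + 10^-1.53) = 0.08514
DIC = [CO2*]/α₀ = 9.960×10^-5 / 0.08514 = 1.170 mmol/kg
CA = (α₁ + 2α₂)·DIC = (0.9123 + 2×0.002513) × 1.170 = 1.07 mmol/kg

CA = 1.07 mmol/kg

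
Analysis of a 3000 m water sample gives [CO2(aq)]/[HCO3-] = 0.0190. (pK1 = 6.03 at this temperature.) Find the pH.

From K1 = [H⁺][HCO3-]/[CO2(aq)]:  pH = pK1 − log₁₀([CO2(aq)]/[HCO3-])
log₁₀(0.0190) = -1.721
pH = 6.03 − (-1.721) = 7.75

pH = 7.75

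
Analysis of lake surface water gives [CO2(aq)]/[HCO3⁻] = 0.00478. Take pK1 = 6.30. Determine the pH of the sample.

From K1 = [H⁺][HCO3⁻]/[CO2(aq)]:  pH = pK1 − log₁₀([CO2(aq)]/[HCO3⁻])
log₁₀(0.00478) = -2.321
pH = 6.30 − (-2.321) = 8.62

pH = 8.62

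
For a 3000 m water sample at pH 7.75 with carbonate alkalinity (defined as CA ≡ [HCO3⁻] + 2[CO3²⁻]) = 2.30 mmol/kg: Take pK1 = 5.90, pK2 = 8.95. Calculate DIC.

CA = [HCO3⁻] + 2[CO3²⁻] = (α₁ + 2α₂)·DIC
At pH 7.75: [H⁺]/K1 = 10^-1.85 = 0.014125, K2/[H⁺] = 10^-1.20 = 0.063096
α₁ = 1/(1 + 0.014125 + 0.063096) = 1/1.0772 = 0.9283; α₂ = α₁·K2/[H⁺] = 0.05857
α₁ + 2α₂ = 1.0455
DIC = CA / (α₁ + 2α₂) = 2.30 / 1.0455 = 2.20 mmol/kg

DIC = 2.20 mmol/kg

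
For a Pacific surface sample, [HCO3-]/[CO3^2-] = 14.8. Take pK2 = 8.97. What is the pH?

pH = 7.80

From K2 = [H⁺][CO3^2-]/[HCO3-]:  pH = pK2 − log₁₀([HCO3-]/[CO3^2-])
log₁₀(14.8) = +1.170
pH = 8.97 − (+1.170) = 7.80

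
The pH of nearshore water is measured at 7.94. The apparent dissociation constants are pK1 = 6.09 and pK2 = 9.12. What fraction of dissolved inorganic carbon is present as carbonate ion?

α₂ = 0.0612

α₂ = 1 / (1 + [H⁺]/K2 + [H⁺]²/(K1K2)) = 1 / (1 + 10^+1.18 + 10^-0.67)
   = 1 / (1 + 15.136 + 0.21380) = 1/16.349 = 0.06116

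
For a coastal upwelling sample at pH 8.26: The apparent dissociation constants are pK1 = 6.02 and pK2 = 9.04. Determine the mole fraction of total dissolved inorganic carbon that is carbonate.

α₂ = 1 / (1 + [H⁺]/K2 + [H⁺]²/(K1K2)) = 1 / (1 + 10^+0.78 + 10^-1.46)
   = 1 / (1 + 6.0256 + 0.034674) = 1/7.0603 = 0.1416

α₂ = 0.142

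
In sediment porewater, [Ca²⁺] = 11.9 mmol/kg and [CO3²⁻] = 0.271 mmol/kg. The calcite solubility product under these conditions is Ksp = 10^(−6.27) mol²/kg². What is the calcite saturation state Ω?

Ω = 6.01

Ksp = 10^(−6.27) = 5.370×10^-7
Ω = [Ca²⁺][CO3²⁻]/Ksp = (11.9×10^-3)(0.271×10^-3) / 5.370×10^-7 = 6.01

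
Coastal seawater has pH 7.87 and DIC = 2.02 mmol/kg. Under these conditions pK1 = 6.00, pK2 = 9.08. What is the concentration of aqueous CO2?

α₀ = 1 / (1 + K1/[H⁺] + K1K2/[H⁺]²) = 1 / (1 + 10^+1.87 + 10^+0.66)
   = 1 / (1 + 74.131 + 4.5709) = 1/79.702 = 0.01255
[CO2*] = α₀ × DIC = 0.01255 × 2.02 = 0.0253 mmol/kg

[CO2*] = 0.0253 mmol/kg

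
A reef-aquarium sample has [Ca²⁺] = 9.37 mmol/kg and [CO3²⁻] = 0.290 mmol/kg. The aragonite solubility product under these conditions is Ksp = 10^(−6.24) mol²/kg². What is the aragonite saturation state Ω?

Ω = 4.72

Ksp = 10^(−6.24) = 5.754×10^-7
Ω = [Ca²⁺][CO3²⁻]/Ksp = (9.37×10^-3)(0.290×10^-3) / 5.754×10^-7 = 4.72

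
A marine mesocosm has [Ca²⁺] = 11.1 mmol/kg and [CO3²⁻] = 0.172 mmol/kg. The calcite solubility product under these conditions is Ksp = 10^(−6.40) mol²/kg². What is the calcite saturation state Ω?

Ω = 4.80

Ksp = 10^(−6.40) = 3.981×10^-7
Ω = [Ca²⁺][CO3²⁻]/Ksp = (11.1×10^-3)(0.172×10^-3) / 3.981×10^-7 = 4.80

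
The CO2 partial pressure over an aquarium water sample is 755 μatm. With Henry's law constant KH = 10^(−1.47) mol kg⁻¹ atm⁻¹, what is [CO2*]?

KH = 10^(−1.47) = 3.388×10^-2 mol kg⁻¹ atm⁻¹
[CO2*] = KH · pCO2 = 3.388×10^-2 × 755×10^-6 atm = 2.56×10^-5 mol/kg

[CO2*] = 25.6 μmol/kg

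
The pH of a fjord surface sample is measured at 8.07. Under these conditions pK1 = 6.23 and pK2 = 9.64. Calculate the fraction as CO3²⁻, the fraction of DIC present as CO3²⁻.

α₂ = 1 / (1 + [H⁺]/K2 + [H⁺]²/(K1K2)) = 1 / (1 + 10^+1.57 + 10^-0.27)
   = 1 / (1 + 37.154 + 0.53703) = 1/38.691 = 0.02585

α₂ = 0.0258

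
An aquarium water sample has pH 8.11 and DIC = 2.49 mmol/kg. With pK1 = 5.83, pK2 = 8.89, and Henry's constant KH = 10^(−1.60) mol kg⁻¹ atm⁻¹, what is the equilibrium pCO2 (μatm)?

pCO2 = 444 μatm

α₀ = 1 / (1 + K1/[H⁺] + K1K2/[H⁺]²) = 1 / (1 + 10^+2.28 + 10^+1.50)
   = 1 / (1 + 190.55 + 31.623) = 1/223.17 = 0.004481
[CO2*] = α₀ × DIC = 0.004481 × 2.49 = 0.01116 mmol/kg = 11.16 μmol/kg
pCO2 = [CO2*]/KH = 1.116×10^-5 / 2.512×10^-2 = 444 μatm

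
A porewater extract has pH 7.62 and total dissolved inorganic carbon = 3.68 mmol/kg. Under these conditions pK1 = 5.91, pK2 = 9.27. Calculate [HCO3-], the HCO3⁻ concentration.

[HCO3⁻] = 3.53 mmol/kg

α₁ = 1 / (1 + [H⁺]/K1 + K2/[H⁺]) = 1 / (1 + 10^-1.71 + 10^-1.65)
   = 1 / (1 + 0.019498 + 0.022387) = 1/1.0419 = 0.9598
[HCO3⁻] = α₁ × DIC = 0.9598 × 3.68 = 3.53 mmol/kg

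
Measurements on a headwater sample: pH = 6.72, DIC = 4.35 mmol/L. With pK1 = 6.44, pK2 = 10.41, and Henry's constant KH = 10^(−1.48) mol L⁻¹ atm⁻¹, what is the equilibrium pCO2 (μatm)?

α₀ = 1 / (1 + K1/[H⁺] + K1K2/[H⁺]²) = 1 / (1 + 10^+0.28 + 10^-3.41)
   = 1 / (1 + 1.9055 + 0.00038905) = 1/2.9058 = 0.3441
[CO2*] = α₀ × DIC = 0.3441 × 4.35 = 1.497 mmol/L
pCO2 = [CO2*]/KH = 1.497×10^-3 / 3.311×10^-2 = 4.52×10^4 μatm

pCO2 = 4.52×10^4 μatm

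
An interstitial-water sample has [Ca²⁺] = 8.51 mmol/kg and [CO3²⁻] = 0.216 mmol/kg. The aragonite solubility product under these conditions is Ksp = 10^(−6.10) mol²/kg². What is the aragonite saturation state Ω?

Ksp = 10^(−6.10) = 7.943×10^-7
Ω = [Ca²⁺][CO3²⁻]/Ksp = (8.51×10^-3)(0.216×10^-3) / 7.943×10^-7 = 2.31

Ω = 2.31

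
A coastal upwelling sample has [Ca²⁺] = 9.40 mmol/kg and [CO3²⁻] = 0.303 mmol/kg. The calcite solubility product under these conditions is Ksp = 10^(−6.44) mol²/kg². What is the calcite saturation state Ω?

Ω = 7.84

Ksp = 10^(−6.44) = 3.631×10^-7
Ω = [Ca²⁺][CO3²⁻]/Ksp = (9.40×10^-3)(0.303×10^-3) / 3.631×10^-7 = 7.84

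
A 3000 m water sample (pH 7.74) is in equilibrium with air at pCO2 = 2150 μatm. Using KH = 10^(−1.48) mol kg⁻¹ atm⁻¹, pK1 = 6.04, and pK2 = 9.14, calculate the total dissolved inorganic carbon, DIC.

[CO2*] = KH · pCO2 = 10^(−1.48) × 2150×10^-6 = 7.119×10^-5 mol/kg
α₀ = 1/(1 + K1/[H⁺] + K1K2/[H⁺]²) = 1/(1 + 10^+1.70 + 10^+0.30) = 0.01883
DIC = [CO2*]/α₀ = 7.119×10^-5 / 0.01883 = 3.78 mmol/kg

DIC = 3.78 mmol/kg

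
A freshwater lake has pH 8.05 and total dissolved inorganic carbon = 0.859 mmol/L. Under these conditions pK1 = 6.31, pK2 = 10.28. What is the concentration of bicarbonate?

α₁ = 1 / (1 + [H⁺]/K1 + K2/[H⁺]) = 1 / (1 + 10^-1.74 + 10^-2.23)
   = 1 / (1 + 0.018197 + 0.0058884) = 1/1.0241 = 0.9765
[HCO3⁻] = α₁ × DIC = 0.9765 × 0.859 = 0.839 mmol/L

[HCO3⁻] = 0.839 mmol/L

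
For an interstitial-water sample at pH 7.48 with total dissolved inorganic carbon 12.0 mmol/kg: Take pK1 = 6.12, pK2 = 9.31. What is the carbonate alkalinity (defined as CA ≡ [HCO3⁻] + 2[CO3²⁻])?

CA = [HCO3⁻] + 2[CO3²⁻] = (α₁ + 2α₂)·DIC
At pH 7.48: [H⁺]/K1 = 10^-1.36 = 0.043652, K2/[H⁺] = 10^-1.83 = 0.014791
α₁ = 1/(1 + 0.043652 + 0.014791) = 1/1.0584 = 0.9448; α₂ = α₁·K2/[H⁺] = 0.01397
α₁ + 2α₂ = 0.9727
CA = 0.9727 × 12.0 = 11.7 mmol/kg

CA = 11.7 mmol/kg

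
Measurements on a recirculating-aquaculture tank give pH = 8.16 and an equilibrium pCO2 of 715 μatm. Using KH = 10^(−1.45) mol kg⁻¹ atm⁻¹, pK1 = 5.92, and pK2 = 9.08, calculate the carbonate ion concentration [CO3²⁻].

[CO3²⁻] = 0.530 mmol/kg

[CO2*] = KH · pCO2 = 10^(−1.45) × 715×10^-6 = 2.537×10^-5 mol/kg
α₀ = 1/(1 + K1/[H⁺] + K1K2/[H⁺]²) = 1/(1 + 10^+2.24 + 10^+1.32) = 0.005111
DIC = [CO2*]/α₀ = 2.537×10^-5 / 0.005111 = 4.964 mmol/kg
[CO3²⁻] = α₂·DIC; α₂ = 0.1068, so [CO3²⁻] = 0.1068 × 4.964 = 0.530 mmol/kg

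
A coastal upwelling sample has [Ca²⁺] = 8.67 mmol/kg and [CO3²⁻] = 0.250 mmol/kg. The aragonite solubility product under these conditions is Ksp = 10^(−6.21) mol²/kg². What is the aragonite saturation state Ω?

Ksp = 10^(−6.21) = 6.166×10^-7
Ω = [Ca²⁺][CO3²⁻]/Ksp = (8.67×10^-3)(0.250×10^-3) / 6.166×10^-7 = 3.52

Ω = 3.52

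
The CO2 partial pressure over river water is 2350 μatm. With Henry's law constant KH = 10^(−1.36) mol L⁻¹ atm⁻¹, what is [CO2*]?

KH = 10^(−1.36) = 4.365×10^-2 mol L⁻¹ atm⁻¹
[CO2*] = KH · pCO2 = 4.365×10^-2 × 2350×10^-6 atm = 1.03×10^-4 mol/L

[CO2*] = 103 μmol/L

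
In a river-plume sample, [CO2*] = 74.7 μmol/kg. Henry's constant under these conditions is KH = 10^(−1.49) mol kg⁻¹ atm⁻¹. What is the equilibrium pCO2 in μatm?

pCO2 = 2310 μatm

KH = 10^(−1.49) = 3.236×10^-2 mol kg⁻¹ atm⁻¹
pCO2 = [CO2*]/KH = 74.7×10^-6 / 3.236×10^-2 = 2.31×10^-3 atm = 2310 μatm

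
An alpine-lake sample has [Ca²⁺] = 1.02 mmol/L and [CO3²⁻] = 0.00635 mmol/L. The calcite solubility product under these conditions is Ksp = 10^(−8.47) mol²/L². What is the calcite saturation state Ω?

Ksp = 10^(−8.47) = 3.388×10^-9
Ω = [Ca²⁺][CO3²⁻]/Ksp = (1.02×10^-3)(0.00635×10^-3) / 3.388×10^-9 = 1.91

Ω = 1.91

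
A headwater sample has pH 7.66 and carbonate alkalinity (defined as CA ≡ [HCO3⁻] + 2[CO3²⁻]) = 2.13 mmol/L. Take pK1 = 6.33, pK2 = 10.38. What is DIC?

DIC = 2.23 mmol/L

CA = [HCO3⁻] + 2[CO3²⁻] = (α₁ + 2α₂)·DIC
At pH 7.66: [H⁺]/K1 = 10^-1.33 = 0.046774, K2/[H⁺] = 10^-2.72 = 0.0019055
α₁ = 1/(1 + 0.046774 + 0.0019055) = 1/1.0487 = 0.9536; α₂ = α₁·K2/[H⁺] = 0.001817
α₁ + 2α₂ = 0.9572
DIC = CA / (α₁ + 2α₂) = 2.13 / 0.9572 = 2.23 mmol/L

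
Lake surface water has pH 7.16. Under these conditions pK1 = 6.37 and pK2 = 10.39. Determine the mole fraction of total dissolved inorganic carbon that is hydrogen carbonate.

α₁ = 0.860

α₁ = 1 / (1 + [H⁺]/K1 + K2/[H⁺]) = 1 / (1 + 10^-0.79 + 10^-3.23)
   = 1 / (1 + 0.16218 + 0.00058884) = 1/1.1628 = 0.8600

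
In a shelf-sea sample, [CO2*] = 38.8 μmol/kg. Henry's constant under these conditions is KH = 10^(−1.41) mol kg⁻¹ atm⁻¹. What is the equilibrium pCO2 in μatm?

KH = 10^(−1.41) = 3.890×10^-2 mol kg⁻¹ atm⁻¹
pCO2 = [CO2*]/KH = 38.8×10^-6 / 3.890×10^-2 = 9.97×10^-4 atm = 997 μatm

pCO2 = 997 μatm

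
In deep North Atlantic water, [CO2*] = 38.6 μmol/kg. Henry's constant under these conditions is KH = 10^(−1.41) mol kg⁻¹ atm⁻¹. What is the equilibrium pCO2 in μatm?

pCO2 = 992 μatm

KH = 10^(−1.41) = 3.890×10^-2 mol kg⁻¹ atm⁻¹
pCO2 = [CO2*]/KH = 38.6×10^-6 / 3.890×10^-2 = 9.92×10^-4 atm = 992 μatm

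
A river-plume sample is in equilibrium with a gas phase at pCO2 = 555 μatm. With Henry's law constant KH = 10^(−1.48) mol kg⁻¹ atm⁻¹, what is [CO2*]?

[CO2*] = 18.4 μmol/kg

KH = 10^(−1.48) = 3.311×10^-2 mol kg⁻¹ atm⁻¹
[CO2*] = KH · pCO2 = 3.311×10^-2 × 555×10^-6 atm = 1.84×10^-5 mol/kg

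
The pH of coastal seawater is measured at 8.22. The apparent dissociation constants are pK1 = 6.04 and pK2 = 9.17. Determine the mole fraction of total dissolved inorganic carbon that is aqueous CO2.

α₀ = 1 / (1 + K1/[H⁺] + K1K2/[H⁺]²) = 1 / (1 + 10^+2.18 + 10^+1.23)
   = 1 / (1 + 151.36 + 16.982) = 1/169.34 = 0.005905

α₀ = 0.00591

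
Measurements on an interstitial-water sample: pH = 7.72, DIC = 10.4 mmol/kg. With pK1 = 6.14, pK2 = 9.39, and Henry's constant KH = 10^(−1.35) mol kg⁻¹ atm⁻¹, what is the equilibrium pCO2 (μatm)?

pCO2 = 5850 μatm

α₀ = 1 / (1 + K1/[H⁺] + K1K2/[H⁺]²) = 1 / (1 + 10^+1.58 + 10^-0.09)
   = 1 / (1 + 38.019 + 0.81283) = 1/39.832 = 0.02511
[CO2*] = α₀ × DIC = 0.02511 × 10.4 = 0.2611 mmol/kg
pCO2 = [CO2*]/KH = 2.611×10^-4 / 4.467×10^-2 = 5850 μatm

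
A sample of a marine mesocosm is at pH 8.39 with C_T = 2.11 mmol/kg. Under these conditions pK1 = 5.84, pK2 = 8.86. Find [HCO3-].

[HCO3⁻] = 1.57 mmol/kg

α₁ = 1 / (1 + [H⁺]/K1 + K2/[H⁺]) = 1 / (1 + 10^-2.55 + 10^-0.47)
   = 1 / (1 + 0.0028184 + 0.33884) = 1/1.3417 = 0.7453
[HCO3⁻] = α₁ × DIC = 0.7453 × 2.11 = 1.57 mmol/kg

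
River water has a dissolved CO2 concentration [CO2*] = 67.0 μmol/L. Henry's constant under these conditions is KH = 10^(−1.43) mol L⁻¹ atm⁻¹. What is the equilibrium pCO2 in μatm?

KH = 10^(−1.43) = 3.715×10^-2 mol L⁻¹ atm⁻¹
pCO2 = [CO2*]/KH = 67.0×10^-6 / 3.715×10^-2 = 1.80×10^-3 atm = 1800 μatm

pCO2 = 1800 μatm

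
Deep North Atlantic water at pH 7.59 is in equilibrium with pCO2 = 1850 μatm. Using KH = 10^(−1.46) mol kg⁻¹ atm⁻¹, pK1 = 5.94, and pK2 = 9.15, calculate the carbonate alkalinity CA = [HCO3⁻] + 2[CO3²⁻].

[CO2*] = KH · pCO2 = 10^(−1.46) × 1850×10^-6 = 6.415×10^-5 mol/kg
α₀ = 1/(1 + K1/[H⁺] + K1K2/[H⁺]²) = 1/(1 + 10^+1.65 + 10^+0.09) = 0.02132
DIC = [CO2*]/α₀ = 6.415×10^-5 / 0.02132 = 3.008 mmol/kg
CA = (α₁ + 2α₂)·DIC = (0.9524 + 2×0.02623) × 3.008 = 3.02 mmol/kg

CA = 3.02 mmol/kg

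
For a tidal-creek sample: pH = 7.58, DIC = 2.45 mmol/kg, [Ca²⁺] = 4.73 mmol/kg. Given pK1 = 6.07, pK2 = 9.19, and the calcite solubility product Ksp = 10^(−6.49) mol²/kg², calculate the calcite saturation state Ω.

Ω = 0.833

α₂ = 1 / (1 + [H⁺]/K2 + [H⁺]²/(K1K2)) = 1 / (1 + 10^+1.61 + 10^+0.10)
   = 1 / (1 + 40.738 + 1.2589) = 1/42.997 = 0.02326
[CO3²⁻] = α₂ × DIC = 0.02326 × 2.45 = 0.05698 mmol/kg
Ksp = 10^(−6.49) = 3.236×10^-7
Ω = [Ca²⁺][CO3²⁻]/Ksp = (4.73×10^-3)(5.698×10^-5) / 3.236×10^-7 = 0.833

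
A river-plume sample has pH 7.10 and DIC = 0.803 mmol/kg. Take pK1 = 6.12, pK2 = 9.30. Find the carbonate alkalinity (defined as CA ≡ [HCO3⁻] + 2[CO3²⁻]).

CA = [HCO3⁻] + 2[CO3²⁻] = (α₁ + 2α₂)·DIC
At pH 7.10: [H⁺]/K1 = 10^-0.98 = 0.10471, K2/[H⁺] = 10^-2.20 = 0.0063096
α₁ = 1/(1 + 0.10471 + 0.0063096) = 1/1.1110 = 0.9001; α₂ = α₁·K2/[H⁺] = 0.005679
α₁ + 2α₂ = 0.9114
CA = 0.9114 × 0.803 = 0.732 mmol/kg

CA = 0.732 mmol/kg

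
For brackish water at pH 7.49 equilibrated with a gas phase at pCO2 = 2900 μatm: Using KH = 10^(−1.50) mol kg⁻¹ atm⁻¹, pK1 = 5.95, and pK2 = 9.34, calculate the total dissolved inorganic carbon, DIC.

DIC = 3.32 mmol/kg

[CO2*] = KH · pCO2 = 10^(−1.50) × 2900×10^-6 = 9.171×10^-5 mol/kg
α₀ = 1/(1 + K1/[H⁺] + K1K2/[H⁺]²) = 1/(1 + 10^+1.54 + 10^-0.31) = 0.02765
DIC = [CO2*]/α₀ = 9.171×10^-5 / 0.02765 = 3.32 mmol/kg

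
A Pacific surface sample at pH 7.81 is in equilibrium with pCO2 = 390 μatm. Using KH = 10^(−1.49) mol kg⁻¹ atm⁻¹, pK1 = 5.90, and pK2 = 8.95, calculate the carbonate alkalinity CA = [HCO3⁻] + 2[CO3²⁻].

CA = 1.17 mmol/kg

[CO2*] = KH · pCO2 = 10^(−1.49) × 390×10^-6 = 1.262×10^-5 mol/kg
α₀ = 1/(1 + K1/[H⁺] + K1K2/[H⁺]²) = 1/(1 + 10^+1.91 + 10^+0.77) = 0.01134
DIC = [CO2*]/α₀ = 1.262×10^-5 / 0.01134 = 1.113 mmol/kg
CA = (α₁ + 2α₂)·DIC = (0.9219 + 2×0.06678) × 1.113 = 1.17 mmol/kg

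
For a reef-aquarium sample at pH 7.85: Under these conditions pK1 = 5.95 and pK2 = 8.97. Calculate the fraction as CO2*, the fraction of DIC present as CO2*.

α₀ = 0.0116

α₀ = 1 / (1 + K1/[H⁺] + K1K2/[H⁺]²) = 1 / (1 + 10^+1.90 + 10^+0.78)
   = 1 / (1 + 79.433 + 6.0256) = 1/86.458 = 0.01157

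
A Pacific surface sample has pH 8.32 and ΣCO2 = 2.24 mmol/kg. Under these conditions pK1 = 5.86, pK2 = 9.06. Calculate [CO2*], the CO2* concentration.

[CO2*] = 6.55 μmol/kg

α₀ = 1 / (1 + K1/[H⁺] + K1K2/[H⁺]²) = 1 / (1 + 10^+2.46 + 10^+1.72)
   = 1 / (1 + 288.40 + 52.481) = 1/341.88 = 0.002925
[CO2*] = α₀ × DIC = 0.002925 × 2.24 = 0.00655 mmol/kg = 6.55 μmol/kg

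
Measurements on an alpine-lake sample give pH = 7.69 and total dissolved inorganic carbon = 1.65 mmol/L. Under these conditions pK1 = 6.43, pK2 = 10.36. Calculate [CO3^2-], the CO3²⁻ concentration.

[CO3²⁻] = 3.34 μmol/L

α₂ = 1 / (1 + [H⁺]/K2 + [H⁺]²/(K1K2)) = 1 / (1 + 10^+2.67 + 10^+1.41)
   = 1 / (1 + 467.74 + 25.704) = 1/494.44 = 0.002022
[CO3²⁻] = α₂ × DIC = 0.002022 × 1.65 = 0.00334 mmol/L = 3.34 μmol/L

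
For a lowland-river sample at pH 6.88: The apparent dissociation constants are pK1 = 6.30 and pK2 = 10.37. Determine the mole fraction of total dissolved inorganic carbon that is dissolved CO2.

α₀ = 0.208

α₀ = 1 / (1 + K1/[H⁺] + K1K2/[H⁺]²) = 1 / (1 + 10^+0.58 + 10^-2.91)
   = 1 / (1 + 3.8019 + 0.0012303) = 1/4.8031 = 0.2082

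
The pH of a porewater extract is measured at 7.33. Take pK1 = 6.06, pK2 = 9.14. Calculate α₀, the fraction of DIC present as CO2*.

α₀ = 1 / (1 + K1/[H⁺] + K1K2/[H⁺]²) = 1 / (1 + 10^+1.27 + 10^-0.54)
   = 1 / (1 + 18.621 + 0.28840) = 1/19.909 = 0.05023

α₀ = 0.0502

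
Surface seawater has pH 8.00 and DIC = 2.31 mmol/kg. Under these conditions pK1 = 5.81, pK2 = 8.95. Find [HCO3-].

[HCO3⁻] = 2.06 mmol/kg

α₁ = 1 / (1 + [H⁺]/K1 + K2/[H⁺]) = 1 / (1 + 10^-2.19 + 10^-0.95)
   = 1 / (1 + 0.0064565 + 0.11220) = 1/1.1187 = 0.8939
[HCO3⁻] = α₁ × DIC = 0.8939 × 2.31 = 2.06 mmol/kg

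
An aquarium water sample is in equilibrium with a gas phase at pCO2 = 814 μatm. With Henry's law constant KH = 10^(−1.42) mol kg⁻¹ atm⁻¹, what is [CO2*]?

KH = 10^(−1.42) = 3.802×10^-2 mol kg⁻¹ atm⁻¹
[CO2*] = KH · pCO2 = 3.802×10^-2 × 814×10^-6 atm = 3.09×10^-5 mol/kg

[CO2*] = 30.9 μmol/kg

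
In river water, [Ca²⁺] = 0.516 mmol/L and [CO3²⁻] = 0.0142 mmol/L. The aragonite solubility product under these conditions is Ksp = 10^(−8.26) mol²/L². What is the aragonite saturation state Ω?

Ω = 1.33

Ksp = 10^(−8.26) = 5.495×10^-9
Ω = [Ca²⁺][CO3²⁻]/Ksp = (0.516×10^-3)(0.0142×10^-3) / 5.495×10^-9 = 1.33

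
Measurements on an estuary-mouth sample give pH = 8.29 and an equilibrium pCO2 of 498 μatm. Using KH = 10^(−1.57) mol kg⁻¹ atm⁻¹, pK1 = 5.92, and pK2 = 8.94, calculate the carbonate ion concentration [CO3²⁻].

[CO3²⁻] = 0.703 mmol/kg

[CO2*] = KH · pCO2 = 10^(−1.57) × 498×10^-6 = 1.340×10^-5 mol/kg
α₀ = 1/(1 + K1/[H⁺] + K1K2/[H⁺]²) = 1/(1 + 10^+2.37 + 10^+1.72) = 0.003473
DIC = [CO2*]/α₀ = 1.340×10^-5 / 0.003473 = 3.859 mmol/kg
[CO3²⁻] = α₂·DIC; α₂ = 0.1823, so [CO3²⁻] = 0.1823 × 3.859 = 0.703 mmol/kg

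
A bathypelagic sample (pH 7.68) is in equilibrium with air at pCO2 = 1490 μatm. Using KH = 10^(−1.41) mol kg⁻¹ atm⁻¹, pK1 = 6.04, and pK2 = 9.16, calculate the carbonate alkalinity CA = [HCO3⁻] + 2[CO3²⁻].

[CO2*] = KH · pCO2 = 10^(−1.41) × 1490×10^-6 = 5.797×10^-5 mol/kg
α₀ = 1/(1 + K1/[H⁺] + K1K2/[H⁺]²) = 1/(1 + 10^+1.64 + 10^+0.16) = 0.02169
DIC = [CO2*]/α₀ = 5.797×10^-5 / 0.02169 = 2.672 mmol/kg
CA = (α₁ + 2α₂)·DIC = (0.9470 + 2×0.03136) × 2.672 = 2.70 mmol/kg

CA = 2.70 mmol/kg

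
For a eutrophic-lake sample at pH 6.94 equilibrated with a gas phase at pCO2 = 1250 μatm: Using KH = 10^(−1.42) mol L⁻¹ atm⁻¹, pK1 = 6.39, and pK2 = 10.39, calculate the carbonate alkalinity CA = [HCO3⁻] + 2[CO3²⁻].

[CO2*] = KH · pCO2 = 10^(−1.42) × 1250×10^-6 = 4.752×10^-5 mol/L
α₀ = 1/(1 + K1/[H⁺] + K1K2/[H⁺]²) = 1/(1 + 10^+0.55 + 10^-2.90) = 0.2198
DIC = [CO2*]/α₀ = 4.752×10^-5 / 0.2198 = 0.2162 mmol/L
CA = (α₁ + 2α₂)·DIC = (0.7799 + 2×0.0002767) × 0.2162 = 0.169 mmol/L

CA = 0.169 mmol/L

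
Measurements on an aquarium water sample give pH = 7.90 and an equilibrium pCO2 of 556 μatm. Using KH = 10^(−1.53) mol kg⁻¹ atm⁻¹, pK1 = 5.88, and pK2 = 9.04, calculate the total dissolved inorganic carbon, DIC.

[CO2*] = KH · pCO2 = 10^(−1.53) × 556×10^-6 = 1.641×10^-5 mol/kg
α₀ = 1/(1 + K1/[H⁺] + K1K2/[H⁺]²) = 1/(1 + 10^+2.02 + 10^+0.88) = 0.008826
DIC = [CO2*]/α₀ = 1.641×10^-5 / 0.008826 = 1.86 mmol/kg

DIC = 1.86 mmol/kg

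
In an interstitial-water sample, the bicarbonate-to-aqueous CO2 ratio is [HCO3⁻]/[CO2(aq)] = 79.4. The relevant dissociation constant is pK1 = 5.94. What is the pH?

From K1 = [H⁺][HCO3⁻]/[CO2(aq)]:  pH = pK1 + log₁₀([HCO3⁻]/[CO2(aq)])
log₁₀(79.4) = +1.900
pH = 5.94 + (+1.900) = 7.84

pH = 7.84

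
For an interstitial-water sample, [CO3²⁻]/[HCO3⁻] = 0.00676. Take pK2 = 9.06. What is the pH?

pH = 6.89

From K2 = [H⁺][CO3²⁻]/[HCO3⁻]:  pH = pK2 + log₁₀([CO3²⁻]/[HCO3⁻])
log₁₀(0.00676) = -2.170
pH = 9.06 + (-2.170) = 6.89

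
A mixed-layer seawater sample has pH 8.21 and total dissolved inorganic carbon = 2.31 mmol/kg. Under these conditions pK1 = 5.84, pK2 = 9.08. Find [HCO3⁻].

[HCO3⁻] = 2.03 mmol/kg

α₁ = 1 / (1 + [H⁺]/K1 + K2/[H⁺]) = 1 / (1 + 10^-2.37 + 10^-0.87)
   = 1 / (1 + 0.0042658 + 0.13490) = 1/1.1392 = 0.8778
[HCO3⁻] = α₁ × DIC = 0.8778 × 2.31 = 2.03 mmol/kg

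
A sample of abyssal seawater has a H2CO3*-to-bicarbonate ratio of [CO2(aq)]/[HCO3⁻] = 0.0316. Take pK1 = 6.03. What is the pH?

From K1 = [H⁺][HCO3⁻]/[CO2(aq)]:  pH = pK1 − log₁₀([CO2(aq)]/[HCO3⁻])
log₁₀(0.0316) = -1.500
pH = 6.03 − (-1.500) = 7.53

pH = 7.53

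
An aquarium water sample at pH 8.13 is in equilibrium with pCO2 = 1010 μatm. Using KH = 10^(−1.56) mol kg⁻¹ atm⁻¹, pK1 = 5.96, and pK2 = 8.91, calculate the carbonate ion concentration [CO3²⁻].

[CO2*] = KH · pCO2 = 10^(−1.56) × 1010×10^-6 = 2.782×10^-5 mol/kg
α₀ = 1/(1 + K1/[H⁺] + K1K2/[H⁺]²) = 1/(1 + 10^+2.17 + 10^+1.39) = 0.005765
DIC = [CO2*]/α₀ = 2.782×10^-5 / 0.005765 = 4.825 mmol/kg
[CO3²⁻] = α₂·DIC; α₂ = 0.1415, so [CO3²⁻] = 0.1415 × 4.825 = 0.683 mmol/kg

[CO3²⁻] = 0.683 mmol/kg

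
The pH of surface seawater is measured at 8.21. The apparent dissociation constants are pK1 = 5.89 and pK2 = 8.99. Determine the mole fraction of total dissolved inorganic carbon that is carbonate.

α₂ = 0.142

α₂ = 1 / (1 + [H⁺]/K2 + [H⁺]²/(K1K2)) = 1 / (1 + 10^+0.78 + 10^-1.54)
   = 1 / (1 + 6.0256 + 0.028840) = 1/7.0544 = 0.1418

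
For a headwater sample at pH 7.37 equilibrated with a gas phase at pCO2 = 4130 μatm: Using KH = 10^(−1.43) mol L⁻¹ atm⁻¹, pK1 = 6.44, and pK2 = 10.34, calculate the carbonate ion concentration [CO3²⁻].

[CO3²⁻] = 1.40 μmol/L

[CO2*] = KH · pCO2 = 10^(−1.43) × 4130×10^-6 = 1.534×10^-4 mol/L
α₀ = 1/(1 + K1/[H⁺] + K1K2/[H⁺]²) = 1/(1 + 10^+0.93 + 10^-2.04) = 0.1050
DIC = [CO2*]/α₀ = 1.534×10^-4 / 0.1050 = 1.461 mmol/L
[CO3²⁻] = α₂·DIC; α₂ = 0.0009579, so [CO3²⁻] = 0.0009579 × 1.461 = 0.00140 mmol/L = 1.40 μmol/L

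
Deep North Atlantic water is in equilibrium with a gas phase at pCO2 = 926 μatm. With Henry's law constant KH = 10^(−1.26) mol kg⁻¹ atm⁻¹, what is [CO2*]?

KH = 10^(−1.26) = 5.495×10^-2 mol kg⁻¹ atm⁻¹
[CO2*] = KH · pCO2 = 5.495×10^-2 × 926×10^-6 atm = 5.09×10^-5 mol/kg

[CO2*] = 50.9 μmol/kg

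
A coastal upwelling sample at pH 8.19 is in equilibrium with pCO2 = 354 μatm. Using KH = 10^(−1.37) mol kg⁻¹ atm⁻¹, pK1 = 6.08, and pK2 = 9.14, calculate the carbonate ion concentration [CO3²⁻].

[CO3²⁻] = 0.218 mmol/kg

[CO2*] = KH · pCO2 = 10^(−1.37) × 354×10^-6 = 1.510×10^-5 mol/kg
α₀ = 1/(1 + K1/[H⁺] + K1K2/[H⁺]²) = 1/(1 + 10^+2.11 + 10^+1.16) = 0.006931
DIC = [CO2*]/α₀ = 1.510×10^-5 / 0.006931 = 2.179 mmol/kg
[CO3²⁻] = α₂·DIC; α₂ = 0.1002, so [CO3²⁻] = 0.1002 × 2.179 = 0.218 mmol/kg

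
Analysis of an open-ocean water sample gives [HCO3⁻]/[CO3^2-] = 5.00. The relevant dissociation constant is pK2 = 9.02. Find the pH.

From K2 = [H⁺][CO3^2-]/[HCO3⁻]:  pH = pK2 − log₁₀([HCO3⁻]/[CO3^2-])
log₁₀(5.00) = +0.699
pH = 9.02 − (+0.699) = 8.32

pH = 8.32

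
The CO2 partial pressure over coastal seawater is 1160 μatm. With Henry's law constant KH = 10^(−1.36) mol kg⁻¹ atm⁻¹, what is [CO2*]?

KH = 10^(−1.36) = 4.365×10^-2 mol kg⁻¹ atm⁻¹
[CO2*] = KH · pCO2 = 4.365×10^-2 × 1160×10^-6 atm = 5.06×10^-5 mol/kg

[CO2*] = 50.6 μmol/kg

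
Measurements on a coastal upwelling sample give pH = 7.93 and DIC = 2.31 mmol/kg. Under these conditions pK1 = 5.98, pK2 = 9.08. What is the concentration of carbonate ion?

α₂ = 1 / (1 + [H⁺]/K2 + [H⁺]²/(K1K2)) = 1 / (1 + 10^+1.15 + 10^-0.80)
   = 1 / (1 + 14.125 + 0.15849) = 1/15.284 = 0.06543
[CO3²⁻] = α₂ × DIC = 0.06543 × 2.31 = 0.151 mmol/kg

[CO3²⁻] = 0.151 mmol/kg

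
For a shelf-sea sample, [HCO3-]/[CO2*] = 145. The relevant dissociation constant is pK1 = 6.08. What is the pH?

pH = 8.24

From K1 = [H⁺][HCO3-]/[CO2*]:  pH = pK1 + log₁₀([HCO3-]/[CO2*])
log₁₀(145) = +2.161
pH = 6.08 + (+2.161) = 8.24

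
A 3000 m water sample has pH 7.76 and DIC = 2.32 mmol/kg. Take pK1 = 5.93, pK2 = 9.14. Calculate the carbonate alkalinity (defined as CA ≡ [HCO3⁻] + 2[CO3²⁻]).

CA = [HCO3⁻] + 2[CO3²⁻] = (α₁ + 2α₂)·DIC
At pH 7.76: [H⁺]/K1 = 10^-1.83 = 0.014791, K2/[H⁺] = 10^-1.38 = 0.041687
α₁ = 1/(1 + 0.014791 + 0.041687) = 1/1.0565 = 0.9465; α₂ = α₁·K2/[H⁺] = 0.03946
α₁ + 2α₂ = 1.0255
CA = 1.0255 × 2.32 = 2.38 mmol/kg

CA = 2.38 mmol/kg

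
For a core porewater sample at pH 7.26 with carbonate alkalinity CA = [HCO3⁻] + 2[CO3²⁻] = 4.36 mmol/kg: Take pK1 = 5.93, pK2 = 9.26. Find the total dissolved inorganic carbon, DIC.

CA = [HCO3⁻] + 2[CO3²⁻] = (α₁ + 2α₂)·DIC
At pH 7.26: [H⁺]/K1 = 10^-1.33 = 0.046774, K2/[H⁺] = 10^-2.00 = 0.010000
α₁ = 1/(1 + 0.046774 + 0.010000) = 1/1.0568 = 0.9463; α₂ = α₁·K2/[H⁺] = 0.009463
α₁ + 2α₂ = 0.9652
DIC = CA / (α₁ + 2α₂) = 4.36 / 0.9652 = 4.52 mmol/kg

DIC = 4.52 mmol/kg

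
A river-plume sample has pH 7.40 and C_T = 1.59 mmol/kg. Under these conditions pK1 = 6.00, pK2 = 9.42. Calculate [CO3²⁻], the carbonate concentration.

α₂ = 1 / (1 + [H⁺]/K2 + [H⁺]²/(K1K2)) = 1 / (1 + 10^+2.02 + 10^+0.62)
   = 1 / (1 + 104.71 + 4.1687) = 1/109.88 = 0.009101
[CO3²⁻] = α₂ × DIC = 0.009101 × 1.59 = 0.0145 mmol/kg = 14.5 μmol/kg

[CO3²⁻] = 14.5 μmol/kg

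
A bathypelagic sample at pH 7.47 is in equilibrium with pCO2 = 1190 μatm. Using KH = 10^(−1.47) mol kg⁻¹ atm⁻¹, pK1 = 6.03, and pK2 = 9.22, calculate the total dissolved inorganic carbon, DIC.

[CO2*] = KH · pCO2 = 10^(−1.47) × 1190×10^-6 = 4.032×10^-5 mol/kg
α₀ = 1/(1 + K1/[H⁺] + K1K2/[H⁺]²) = 1/(1 + 10^+1.44 + 10^-0.31) = 0.03444
DIC = [CO2*]/α₀ = 4.032×10^-5 / 0.03444 = 1.17 mmol/kg

DIC = 1.17 mmol/kg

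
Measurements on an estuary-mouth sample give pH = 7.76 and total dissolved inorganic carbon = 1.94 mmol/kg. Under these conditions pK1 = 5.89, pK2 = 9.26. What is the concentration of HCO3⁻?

[HCO3⁻] = 1.86 mmol/kg

α₁ = 1 / (1 + [H⁺]/K1 + K2/[H⁺]) = 1 / (1 + 10^-1.87 + 10^-1.50)
   = 1 / (1 + 0.013490 + 0.031623) = 1/1.0451 = 0.9568
[HCO3⁻] = α₁ × DIC = 0.9568 × 1.94 = 1.86 mmol/kg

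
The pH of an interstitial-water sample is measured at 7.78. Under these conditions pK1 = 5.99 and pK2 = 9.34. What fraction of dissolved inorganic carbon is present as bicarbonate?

α₁ = 0.958

α₁ = 1 / (1 + [H⁺]/K1 + K2/[H⁺]) = 1 / (1 + 10^-1.79 + 10^-1.56)
   = 1 / (1 + 0.016218 + 0.027542) = 1/1.0438 = 0.9581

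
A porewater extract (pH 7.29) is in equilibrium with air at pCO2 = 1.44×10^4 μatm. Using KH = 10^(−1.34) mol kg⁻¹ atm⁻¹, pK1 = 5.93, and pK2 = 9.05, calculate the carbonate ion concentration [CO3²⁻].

[CO3²⁻] = 0.262 mmol/kg

[CO2*] = KH · pCO2 = 10^(−1.34) × 1.44×10^4×10^-6 = 6.582×10^-4 mol/kg
α₀ = 1/(1 + K1/[H⁺] + K1K2/[H⁺]²) = 1/(1 + 10^+1.36 + 10^-0.40) = 0.04114
DIC = [CO2*]/α₀ = 6.582×10^-4 / 0.04114 = 16.00 mmol/kg
[CO3²⁻] = α₂·DIC; α₂ = 0.01638, so [CO3²⁻] = 0.01638 × 16.00 = 0.262 mmol/kg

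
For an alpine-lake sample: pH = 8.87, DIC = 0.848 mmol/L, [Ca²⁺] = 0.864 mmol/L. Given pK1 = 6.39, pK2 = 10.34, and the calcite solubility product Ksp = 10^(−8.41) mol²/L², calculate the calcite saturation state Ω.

Ω = 6.15

α₂ = 1 / (1 + [H⁺]/K2 + [H⁺]²/(K1K2)) = 1 / (1 + 10^+1.47 + 10^-1.01)
   = 1 / (1 + 29.512 + 0.097724) = 1/30.610 = 0.03267
[CO3²⁻] = α₂ × DIC = 0.03267 × 0.848 = 0.02770 mmol/L
Ksp = 10^(−8.41) = 3.890×10^-9
Ω = [Ca²⁺][CO3²⁻]/Ksp = (0.864×10^-3)(2.770×10^-5) / 3.890×10^-9 = 6.15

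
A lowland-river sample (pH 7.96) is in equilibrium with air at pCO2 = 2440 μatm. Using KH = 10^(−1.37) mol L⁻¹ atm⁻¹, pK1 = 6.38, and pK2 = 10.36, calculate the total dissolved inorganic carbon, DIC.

DIC = 4.08 mmol/L

[CO2*] = KH · pCO2 = 10^(−1.37) × 2440×10^-6 = 1.041×10^-4 mol/L
α₀ = 1/(1 + K1/[H⁺] + K1K2/[H⁺]²) = 1/(1 + 10^+1.58 + 10^-0.82) = 0.02553
DIC = [CO2*]/α₀ = 1.041×10^-4 / 0.02553 = 4.08 mmol/L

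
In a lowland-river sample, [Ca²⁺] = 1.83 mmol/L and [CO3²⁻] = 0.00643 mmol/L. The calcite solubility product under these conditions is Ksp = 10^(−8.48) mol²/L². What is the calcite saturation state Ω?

Ω = 3.55

Ksp = 10^(−8.48) = 3.311×10^-9
Ω = [Ca²⁺][CO3²⁻]/Ksp = (1.83×10^-3)(0.00643×10^-3) / 3.311×10^-9 = 3.55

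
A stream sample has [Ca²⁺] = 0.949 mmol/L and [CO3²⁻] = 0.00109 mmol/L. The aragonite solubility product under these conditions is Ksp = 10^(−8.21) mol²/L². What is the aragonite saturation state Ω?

Ksp = 10^(−8.21) = 6.166×10^-9
Ω = [Ca²⁺][CO3²⁻]/Ksp = (0.949×10^-3)(0.00109×10^-3) / 6.166×10^-9 = 0.168

Ω = 0.168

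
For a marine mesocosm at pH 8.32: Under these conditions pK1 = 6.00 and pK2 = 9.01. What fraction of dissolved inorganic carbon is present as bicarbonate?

α₁ = 0.827

α₁ = 1 / (1 + [H⁺]/K1 + K2/[H⁺]) = 1 / (1 + 10^-2.32 + 10^-0.69)
   = 1 / (1 + 0.0047863 + 0.20417) = 1/1.2090 = 0.8272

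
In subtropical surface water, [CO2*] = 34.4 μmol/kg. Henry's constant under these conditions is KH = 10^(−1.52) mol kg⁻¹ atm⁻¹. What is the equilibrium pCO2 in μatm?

KH = 10^(−1.52) = 3.020×10^-2 mol kg⁻¹ atm⁻¹
pCO2 = [CO2*]/KH = 34.4×10^-6 / 3.020×10^-2 = 1.14×10^-3 atm = 1140 μatm

pCO2 = 1140 μatm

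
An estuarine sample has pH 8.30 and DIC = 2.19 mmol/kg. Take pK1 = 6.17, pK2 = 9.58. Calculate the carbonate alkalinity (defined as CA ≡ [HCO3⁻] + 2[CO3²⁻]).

CA = [HCO3⁻] + 2[CO3²⁻] = (α₁ + 2α₂)·DIC
At pH 8.30: [H⁺]/K1 = 10^-2.13 = 0.0074131, K2/[H⁺] = 10^-1.28 = 0.052481
α₁ = 1/(1 + 0.0074131 + 0.052481) = 1/1.0599 = 0.9435; α₂ = α₁·K2/[H⁺] = 0.04952
α₁ + 2α₂ = 1.0425
CA = 1.0425 × 2.19 = 2.28 mmol/kg

CA = 2.28 mmol/kg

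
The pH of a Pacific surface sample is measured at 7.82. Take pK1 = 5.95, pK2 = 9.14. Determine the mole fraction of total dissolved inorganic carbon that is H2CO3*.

α₀ = 1 / (1 + K1/[H⁺] + K1K2/[H⁺]²) = 1 / (1 + 10^+1.87 + 10^+0.55)
   = 1 / (1 + 74.131 + 3.5481) = 1/78.679 = 0.01271

α₀ = 0.0127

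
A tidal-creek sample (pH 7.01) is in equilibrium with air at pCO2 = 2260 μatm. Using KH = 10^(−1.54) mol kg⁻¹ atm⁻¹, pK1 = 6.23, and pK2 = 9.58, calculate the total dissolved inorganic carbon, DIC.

DIC = 0.459 mmol/kg

[CO2*] = KH · pCO2 = 10^(−1.54) × 2260×10^-6 = 6.518×10^-5 mol/kg
α₀ = 1/(1 + K1/[H⁺] + K1K2/[H⁺]²) = 1/(1 + 10^+0.78 + 10^-1.79) = 0.1420
DIC = [CO2*]/α₀ = 6.518×10^-5 / 0.1420 = 0.459 mmol/kg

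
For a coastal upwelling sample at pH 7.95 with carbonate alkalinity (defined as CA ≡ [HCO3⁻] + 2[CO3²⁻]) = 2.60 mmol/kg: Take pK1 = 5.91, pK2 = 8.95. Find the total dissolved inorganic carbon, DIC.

CA = [HCO3⁻] + 2[CO3²⁻] = (α₁ + 2α₂)·DIC
At pH 7.95: [H⁺]/K1 = 10^-2.04 = 0.0091201, K2/[H⁺] = 10^-1.00 = 0.10000
α₁ = 1/(1 + 0.0091201 + 0.10000) = 1/1.1091 = 0.9016; α₂ = α₁·K2/[H⁺] = 0.09016
α₁ + 2α₂ = 1.0819
DIC = CA / (α₁ + 2α₂) = 2.60 / 1.0819 = 2.40 mmol/kg

DIC = 2.40 mmol/kg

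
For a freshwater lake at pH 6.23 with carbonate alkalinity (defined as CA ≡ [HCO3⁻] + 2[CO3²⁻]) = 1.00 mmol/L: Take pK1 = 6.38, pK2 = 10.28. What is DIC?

DIC = 2.41 mmol/L

CA = [HCO3⁻] + 2[CO3²⁻] = (α₁ + 2α₂)·DIC
At pH 6.23: [H⁺]/K1 = 10^0.15 = 1.4125, K2/[H⁺] = 10^-4.05 = 8.9125×10^-5
α₁ = 1/(1 + 1.4125 + 8.9125×10^-5) = 1/2.4126 = 0.4145; α₂ = α₁·K2/[H⁺] = 3.694×10^-5
α₁ + 2α₂ = 0.4146
DIC = CA / (α₁ + 2α₂) = 1.00 / 0.4146 = 2.41 mmol/L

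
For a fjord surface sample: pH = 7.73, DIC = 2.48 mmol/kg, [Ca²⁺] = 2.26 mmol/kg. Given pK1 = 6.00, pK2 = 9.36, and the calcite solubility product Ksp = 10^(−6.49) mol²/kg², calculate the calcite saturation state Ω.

Ω = 0.390

α₂ = 1 / (1 + [H⁺]/K2 + [H⁺]²/(K1K2)) = 1 / (1 + 10^+1.63 + 10^-0.10)
   = 1 / (1 + 42.658 + 0.79433) = 1/44.452 = 0.02250
[CO3²⁻] = α₂ × DIC = 0.02250 × 2.48 = 0.05579 mmol/kg
Ksp = 10^(−6.49) = 3.236×10^-7
Ω = [Ca²⁺][CO3²⁻]/Ksp = (2.26×10^-3)(5.579×10^-5) / 3.236×10^-7 = 0.390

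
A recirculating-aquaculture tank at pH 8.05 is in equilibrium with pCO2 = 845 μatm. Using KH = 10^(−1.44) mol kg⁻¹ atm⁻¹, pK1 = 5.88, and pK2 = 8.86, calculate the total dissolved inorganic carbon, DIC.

DIC = 5.27 mmol/kg

[CO2*] = KH · pCO2 = 10^(−1.44) × 845×10^-6 = 3.068×10^-5 mol/kg
α₀ = 1/(1 + K1/[H⁺] + K1K2/[H⁺]²) = 1/(1 + 10^+2.17 + 10^+1.36) = 0.005820
DIC = [CO2*]/α₀ = 3.068×10^-5 / 0.005820 = 5.27 mmol/kg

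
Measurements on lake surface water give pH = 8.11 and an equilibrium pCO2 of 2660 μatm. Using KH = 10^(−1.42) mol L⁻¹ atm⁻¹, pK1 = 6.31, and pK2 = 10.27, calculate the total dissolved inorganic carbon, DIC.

DIC = 6.53 mmol/L

[CO2*] = KH · pCO2 = 10^(−1.42) × 2660×10^-6 = 1.011×10^-4 mol/L
α₀ = 1/(1 + K1/[H⁺] + K1K2/[H⁺]²) = 1/(1 + 10^+1.80 + 10^-0.36) = 0.01550
DIC = [CO2*]/α₀ = 1.011×10^-4 / 0.01550 = 6.53 mmol/L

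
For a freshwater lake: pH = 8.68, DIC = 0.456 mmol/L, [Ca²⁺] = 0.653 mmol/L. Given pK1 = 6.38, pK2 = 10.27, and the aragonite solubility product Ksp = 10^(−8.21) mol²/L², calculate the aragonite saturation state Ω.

Ω = 1.20

α₂ = 1 / (1 + [H⁺]/K2 + [H⁺]²/(K1K2)) = 1 / (1 + 10^+1.59 + 10^-0.71)
   = 1 / (1 + 38.905 + 0.19498) = 1/40.099 = 0.02494
[CO3²⁻] = α₂ × DIC = 0.02494 × 0.456 = 0.01137 mmol/L = 11.37 μmol/L
Ksp = 10^(−8.21) = 6.166×10^-9
Ω = [Ca²⁺][CO3²⁻]/Ksp = (0.653×10^-3)(1.137×10^-5) / 6.166×10^-9 = 1.20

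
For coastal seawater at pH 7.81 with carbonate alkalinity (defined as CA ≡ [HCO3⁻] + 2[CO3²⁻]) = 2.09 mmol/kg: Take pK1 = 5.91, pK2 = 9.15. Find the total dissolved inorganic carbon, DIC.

CA = [HCO3⁻] + 2[CO3²⁻] = (α₁ + 2α₂)·DIC
At pH 7.81: [H⁺]/K1 = 10^-1.90 = 0.012589, K2/[H⁺] = 10^-1.34 = 0.045709
α₁ = 1/(1 + 0.012589 + 0.045709) = 1/1.0583 = 0.9449; α₂ = α₁·K2/[H⁺] = 0.04319
α₁ + 2α₂ = 1.0313
DIC = CA / (α₁ + 2α₂) = 2.09 / 1.0313 = 2.03 mmol/kg

DIC = 2.03 mmol/kg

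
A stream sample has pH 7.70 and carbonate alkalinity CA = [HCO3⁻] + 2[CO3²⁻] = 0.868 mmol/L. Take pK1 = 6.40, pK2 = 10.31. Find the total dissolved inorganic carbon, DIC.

DIC = 0.909 mmol/L

CA = [HCO3⁻] + 2[CO3²⁻] = (α₁ + 2α₂)·DIC
At pH 7.70: [H⁺]/K1 = 10^-1.30 = 0.050119, K2/[H⁺] = 10^-2.61 = 0.0024547
α₁ = 1/(1 + 0.050119 + 0.0024547) = 1/1.0526 = 0.9501; α₂ = α₁·K2/[H⁺] = 0.002332
α₁ + 2α₂ = 0.9547
DIC = CA / (α₁ + 2α₂) = 0.868 / 0.9547 = 0.909 mmol/L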